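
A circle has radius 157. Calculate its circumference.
Circumference = 2 * pi * r
Circumference = 2 * pi * 157
Circumference = 986.46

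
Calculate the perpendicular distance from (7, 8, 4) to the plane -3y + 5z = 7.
d = |0(7) + (-3)(8) + 5(4) - (7)| / √(0² + (-3)² + 5²) = 11/√34 = 1.886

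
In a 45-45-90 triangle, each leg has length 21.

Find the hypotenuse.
Hypotenuse = 21√2 = 29.7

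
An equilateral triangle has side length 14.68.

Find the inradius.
For an equilateral triangle, r = s/(2√3) where s is the side.
r = 14.68/(2√3) = 14.68/3.464102 = 4.238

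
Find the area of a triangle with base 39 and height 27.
Area = (1/2) * base * height
Area = (1/2) * 39 * 27
Area = 526.50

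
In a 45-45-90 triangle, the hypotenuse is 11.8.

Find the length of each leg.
In a 45-45-90 triangle, hypotenuse = leg·√2  →  leg = hypotenuse/√2
leg = 11.8/√2 = 8.344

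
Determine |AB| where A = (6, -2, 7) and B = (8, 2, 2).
d = √[(2)² + (4)² + (-5)²] = √45 = 6.708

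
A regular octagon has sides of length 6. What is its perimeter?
Perimeter = number of sides * side length
Perimeter = 8 * 6
Perimeter = 48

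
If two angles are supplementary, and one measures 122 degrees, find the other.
Supplementary angles sum to 180 degrees.
Other angle = 180 - 122
Other angle = 58 degrees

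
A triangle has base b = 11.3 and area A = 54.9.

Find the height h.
A = ½bh  →  h = 2A/b
h = 2·54.9/11.3 = 9.717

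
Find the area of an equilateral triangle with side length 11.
Area = (sqrt(3)/4) * s²
Area = (sqrt(3)/4) * 11²
Area = (sqrt(3)/4) * 121
Area = 52.39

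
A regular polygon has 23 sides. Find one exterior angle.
Exterior angle of a regular n-gon = 360/n
Exterior angle = 360/23
Exterior angle = 15.65 degrees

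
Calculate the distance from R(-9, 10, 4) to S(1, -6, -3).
d = √[(10)² + (-16)² + (-7)²] = √405 = 20.12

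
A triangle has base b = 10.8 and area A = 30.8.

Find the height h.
A = ½bh  →  h = 2A/b
h = 2·30.8/10.8 = 5.704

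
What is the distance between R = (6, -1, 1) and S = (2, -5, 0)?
d = √[(-4)² + (-4)² + (-1)²] = √33 = 5.745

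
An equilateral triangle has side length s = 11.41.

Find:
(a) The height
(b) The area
(a) Height h = s·√3/2 = 11.41·√3/2 = 9.881
(b) Area = (√3/4)·s² = (√3/4)·11.41² = (√3/4)·130.188 = 56.37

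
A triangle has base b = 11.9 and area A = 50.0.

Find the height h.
A = ½bh  →  h = 2A/b
h = 2·50.0/11.9 = 8.403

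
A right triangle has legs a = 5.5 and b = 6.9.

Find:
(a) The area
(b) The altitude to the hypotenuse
(a) Area = ½ab = ½·5.5·6.9 = 18.975
(b) Hypotenuse c = √(5.5² + 6.9²) = √77.86 = 8.82383
    Area = ½·c·h_c  →  h_c = 2·Area/c = 2·18.975/8.82383 = 4.301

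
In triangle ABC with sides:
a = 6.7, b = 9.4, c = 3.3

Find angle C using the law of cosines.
cos(C) = (a² + b² - c²)/(2ab)
cos(C) = (6.7² + 9.4² - 3.3²)/(2·6.7·9.4) = 122.36/125.96 = 0.971419
C = arccos(0.971419) = 13.73°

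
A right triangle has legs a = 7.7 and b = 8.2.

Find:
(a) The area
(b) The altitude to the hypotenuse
(a) Area = ½ab = ½·7.7·8.2 = 31.57
(b) Hypotenuse c = √(7.7² + 8.2²) = √126.53 = 11.2486
    Area = ½·c·h_c  →  h_c = 2·Area/c = 2·31.57/11.2486 = 5.613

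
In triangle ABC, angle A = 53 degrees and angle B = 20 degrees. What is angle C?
Sum of angles in a triangle = 180 degrees
Third angle = 180 - 53 - 20
Third angle = 107 degrees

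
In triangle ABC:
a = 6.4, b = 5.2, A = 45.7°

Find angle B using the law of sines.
sin(B)/b = sin(A)/a
sin(B) = b·sin(A)/a = 5.2·sin(45.7°)/6.4 = 0.581500
B = arcsin(0.581500) = 35.56°  (b ≤ a, so B ≤ A and the acute solution is unique)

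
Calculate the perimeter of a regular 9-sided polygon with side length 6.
Perimeter = number of sides * side length
Perimeter = 9 * 6
Perimeter = 54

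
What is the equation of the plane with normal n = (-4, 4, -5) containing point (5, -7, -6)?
d = n·P = (-4)(5) + (4)(-7) + (-5)(-6) = -18
Plane: -4x + 4y - 5z = -18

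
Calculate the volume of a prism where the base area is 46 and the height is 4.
Volume = base area * height
Volume = 46 * 4
Volume = 184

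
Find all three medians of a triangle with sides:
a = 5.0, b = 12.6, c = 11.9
Using m_x = ½√(2y² + 2z² - x²):
m_a = ½√(2·12.6² + 2·11.9² - 5.0²) = ½√575.74 = 12
m_b = ½√(2·5.0² + 2·11.9² - 12.6²) = ½√174.46 = 6.604
m_c = ½√(2·5.0² + 2·12.6² - 11.9²) = ½√225.91 = 7.515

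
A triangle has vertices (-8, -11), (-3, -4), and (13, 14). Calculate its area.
Using the coordinate formula: Area = (1/2)|x₁(y₂-y₃) + x₂(y₃-y₁) + x₃(y₁-y₂)|
Area = (1/2)|(-8)((-4)-14) + (-3)(14-(-11)) + 13((-11)-(-4))|
Area = (1/2)|(-8)*(-18) + (-3)*25 + 13*(-7)|
Area = (1/2)|144 + (-75) + (-91)|
Area = (1/2)*22 = 11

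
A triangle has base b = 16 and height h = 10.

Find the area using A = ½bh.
A = ½·16·10 = 80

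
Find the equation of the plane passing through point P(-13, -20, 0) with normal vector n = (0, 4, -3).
d = n·P = (0)(-13) + (4)(-20) + (-3)(0) = -80
Plane: 4y - 3z = -80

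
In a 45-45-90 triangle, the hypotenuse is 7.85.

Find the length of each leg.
In a 45-45-90 triangle, hypotenuse = leg·√2  →  leg = hypotenuse/√2
leg = 7.85/√2 = 5.551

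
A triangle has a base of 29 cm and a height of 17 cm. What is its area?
Area = (1/2) * base * height
Area = (1/2) * 29 * 17
Area = 246.50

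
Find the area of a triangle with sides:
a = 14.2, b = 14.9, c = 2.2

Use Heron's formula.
s = (a+b+c)/2 = (14.2+14.9+2.2)/2 = 15.65
A = √(s(s-a)(s-b)(s-c)) = √(15.65·1.45·0.75·13.45)
A = √228.911 = 15.13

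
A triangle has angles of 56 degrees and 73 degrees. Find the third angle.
Sum of angles in a triangle = 180 degrees
Third angle = 180 - 56 - 73
Third angle = 51 degrees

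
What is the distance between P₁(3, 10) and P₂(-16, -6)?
Using the distance formula: d = sqrt((x₂-x₁)² + (y₂-y₁)²)
dx = (-16) - 3 = -19
dy = (-6) - 10 = -16
d = sqrt((-19)² + (-16)²) = sqrt(361 + 256) = sqrt(617) = 24.84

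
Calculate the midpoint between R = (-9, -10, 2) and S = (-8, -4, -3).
Midpoint = ((-9-8)/2, (-10-4)/2, (2-3)/2) = (-8.5, -7, -0.5)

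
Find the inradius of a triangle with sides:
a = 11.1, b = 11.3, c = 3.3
s = (a+b+c)/2 = (11.1+11.3+3.3)/2 = 12.85
Area = √(s(s-a)(s-b)(s-c)) = √(12.85·1.75·1.55·9.55) = 18.2448
r = Area/s = 18.2448/12.85 = 1.42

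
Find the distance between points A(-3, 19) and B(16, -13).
Using the distance formula: d = sqrt((x₂-x₁)² + (y₂-y₁)²)
dx = 16 - (-3) = 19
dy = (-13) - 19 = -32
d = sqrt(19² + (-32)²) = sqrt(361 + 1024) = sqrt(1385) = 37.22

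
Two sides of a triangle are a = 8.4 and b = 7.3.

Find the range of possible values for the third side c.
By the triangle inequality: |a - b| < c < a + b
|8.4 - 7.3| < c < 8.4 + 7.3
1.1 < c < 15.7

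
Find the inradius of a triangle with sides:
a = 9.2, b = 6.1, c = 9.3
s = (a+b+c)/2 = (9.2+6.1+9.3)/2 = 12.3
Area = √(s(s-a)(s-b)(s-c)) = √(12.3·3.1·6.2·3) = 26.6311
r = Area/s = 26.6311/12.3 = 2.165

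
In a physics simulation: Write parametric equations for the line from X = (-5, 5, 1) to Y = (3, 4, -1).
Direction vector d = Y - X = (8, -1, -2)
x = -5 + 8t, y = 5 - t, z = 1 - 2t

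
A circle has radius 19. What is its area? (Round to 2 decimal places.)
Area = pi * r²
Area = pi * 19²
Area = pi * 361
Area = 1134.11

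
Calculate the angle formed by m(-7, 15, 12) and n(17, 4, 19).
m·n = 169, |m|² = 418, |n|² = 666
cos θ = 169/√278388 ≈ 0.3203
θ ≈ 71.32°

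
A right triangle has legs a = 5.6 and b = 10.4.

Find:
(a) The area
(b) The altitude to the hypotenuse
(a) Area = ½ab = ½·5.6·10.4 = 29.12
(b) Hypotenuse c = √(5.6² + 10.4²) = √139.52 = 11.8119
    Area = ½·c·h_c  →  h_c = 2·Area/c = 2·29.12/11.8119 = 4.931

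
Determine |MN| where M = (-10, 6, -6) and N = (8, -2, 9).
d = √[(18)² + (-8)² + (15)²] = √613 = 24.76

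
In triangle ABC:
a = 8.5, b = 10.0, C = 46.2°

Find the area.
Using A = ½ab·sin(C):
A = ½·8.5·10.0·sin(46.2°) = ½·85·0.721760 = 30.67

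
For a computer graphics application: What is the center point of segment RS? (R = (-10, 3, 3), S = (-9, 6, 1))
Midpoint = ((-10-9)/2, (3+6)/2, (3+1)/2) = (-9.5, 4.5, 2)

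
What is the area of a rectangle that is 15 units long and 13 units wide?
Area = length * width
Area = 15 * 13
Area = 195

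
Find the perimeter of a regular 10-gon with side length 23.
Perimeter = number of sides * side length
Perimeter = 10 * 23
Perimeter = 230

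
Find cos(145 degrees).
cos(145 degrees) = -0.8192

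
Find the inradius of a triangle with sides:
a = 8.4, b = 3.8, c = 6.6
s = (a+b+c)/2 = (8.4+3.8+6.6)/2 = 9.4
Area = √(s(s-a)(s-b)(s-c)) = √(9.4·1·5.6·2.8) = 12.1405
r = Area/s = 12.1405/9.4 = 1.292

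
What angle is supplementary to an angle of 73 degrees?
Supplementary angles sum to 180 degrees.
Other angle = 180 - 73
Other angle = 107 degrees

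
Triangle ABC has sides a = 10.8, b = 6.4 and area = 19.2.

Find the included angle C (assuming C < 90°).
Area = ½ab·sin(C)  →  sin(C) = 2·Area/(ab)
sin(C) = 2·19.2/(10.8·6.4) = 0.555556
C = arcsin(0.555556) = 33.75°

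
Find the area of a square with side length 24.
Area = s²
Area = 24²
Area = 576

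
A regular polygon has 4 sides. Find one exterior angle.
Exterior angle of a regular n-gon = 360/n
Exterior angle = 360/4
Exterior angle = 90 degrees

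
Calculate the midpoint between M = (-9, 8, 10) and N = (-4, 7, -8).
Midpoint = ((-9-4)/2, (8+7)/2, (10-8)/2) = (-6.5, 7.5, 1)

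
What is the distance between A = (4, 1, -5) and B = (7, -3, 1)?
d = √[(3)² + (-4)² + (6)²] = √61 = 7.81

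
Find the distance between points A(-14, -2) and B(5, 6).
Using the distance formula: d = sqrt((x₂-x₁)² + (y₂-y₁)²)
dx = 5 - (-14) = 19
dy = 6 - (-2) = 8
d = sqrt(19² + 8²) = sqrt(361 + 64) = sqrt(425) = 20.62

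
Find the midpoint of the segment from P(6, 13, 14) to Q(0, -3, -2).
Midpoint = ((6+0)/2, (13-3)/2, (14-2)/2) = (3, 5, 6)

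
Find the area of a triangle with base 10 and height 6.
Area = (1/2) * base * height
Area = (1/2) * 10 * 6
Area = 30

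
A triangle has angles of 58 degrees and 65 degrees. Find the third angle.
Sum of angles in a triangle = 180 degrees
Third angle = 180 - 58 - 65
Third angle = 57 degrees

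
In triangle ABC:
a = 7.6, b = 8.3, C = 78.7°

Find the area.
Using A = ½ab·sin(C):
A = ½·7.6·8.3·sin(78.7°) = ½·63.08·0.980615 = 30.93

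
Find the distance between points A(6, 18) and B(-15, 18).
Using the distance formula: d = sqrt((x₂-x₁)² + (y₂-y₁)²)
dx = (-15) - 6 = -21
dy = 18 - 18 = 0
d = sqrt((-21)² + 0²) = sqrt(441 + 0) = sqrt(441) = 21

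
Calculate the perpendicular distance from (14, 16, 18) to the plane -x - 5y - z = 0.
d = |(-1)(14) + (-5)(16) + (-1)(18) - (0)| / √((-1)² + (-5)² + (-1)²) = 112/√27 = 21.55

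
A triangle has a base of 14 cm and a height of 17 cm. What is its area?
Area = (1/2) * base * height
Area = (1/2) * 14 * 17
Area = 119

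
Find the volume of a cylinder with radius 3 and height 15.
Volume = pi * r² * h
Volume = pi * 3² * 15
Volume = pi * 9 * 15
Volume = pi * 135
Volume = 424.12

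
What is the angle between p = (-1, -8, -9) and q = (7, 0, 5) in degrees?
p·q = -52, |p|² = 146, |q|² = 74
cos θ = -52/√10804 ≈ -0.5003
θ ≈ 120.0°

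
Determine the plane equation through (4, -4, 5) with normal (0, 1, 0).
d = n·P = (0)(4) + (1)(-4) + (0)(5) = -4
Plane: y = -4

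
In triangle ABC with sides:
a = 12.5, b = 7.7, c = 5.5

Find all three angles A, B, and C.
By the law of cosines:
cos(A) = (b² + c² - a²)/(2bc) = -0.787603  →  A = 142°
cos(B) = (a² + c² - b²)/(2ac) = 0.925164  →  B = 22.31°
cos(C) = (a² + b² - c²)/(2ab) = 0.962545  →  C = 15.73°
Check: A + B + C = 180.0° ✓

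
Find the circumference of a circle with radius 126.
Circumference = 2 * pi * r
Circumference = 2 * pi * 126
Circumference = 791.68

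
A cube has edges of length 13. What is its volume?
Volume = s³
Volume = 13³
Volume = 2197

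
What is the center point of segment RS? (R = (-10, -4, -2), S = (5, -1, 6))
Midpoint = ((-10+5)/2, (-4-1)/2, (-2+6)/2) = (-2.5, -2.5, 2)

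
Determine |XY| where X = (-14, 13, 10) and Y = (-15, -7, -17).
d = √[(-1)² + (-20)² + (-27)²] = √1130 = 33.62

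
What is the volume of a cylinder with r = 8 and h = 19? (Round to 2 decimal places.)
Volume = pi * r² * h
Volume = pi * 8² * 19
Volume = pi * 64 * 19
Volume = pi * 1216
Volume = 3820.18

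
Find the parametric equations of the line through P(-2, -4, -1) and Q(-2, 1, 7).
Direction vector d = Q - P = (0, 5, 8)
x = -2, y = -4 + 5t, z = -1 + 8t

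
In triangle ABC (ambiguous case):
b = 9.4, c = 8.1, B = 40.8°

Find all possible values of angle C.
sin(C)/c = sin(B)/b  →  sin(C) = c·sin(B)/b = 8.1·sin(40.8°)/9.4 = 0.563054
C₁ = arcsin(0.563054) = 34.27°,  C₂ = 180° - C₁ = 145.73°
Check C₂: A = 180° - 40.8° - 145.73° = -6.53° ≤ 0, rejected
C = 34.27° (one solution)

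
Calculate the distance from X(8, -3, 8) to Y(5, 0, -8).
d = √[(-3)² + (3)² + (-16)²] = √274 = 16.55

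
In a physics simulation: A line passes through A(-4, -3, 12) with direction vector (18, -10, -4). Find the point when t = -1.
P(-1) = (-4 + 18(-1), -3 + (-10)(-1), 12 + (-4)(-1)) = (-22, 7, 16)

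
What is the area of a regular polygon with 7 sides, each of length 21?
For a regular 7-gon with side length s = 21:
Apothem a = s / (2*tan(pi/7)) = 21 / (2*tan(pi/7)) ≈ 21.8035
Perimeter P = 7 * 21 = 147
Area = (1/2) * P * a = (1/2) * 147 * 21.8035 = 1602.56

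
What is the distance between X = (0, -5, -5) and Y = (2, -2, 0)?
d = √[(2)² + (3)² + (5)²] = √38 = 6.164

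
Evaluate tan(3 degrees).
tan(3 degrees) = 0.0524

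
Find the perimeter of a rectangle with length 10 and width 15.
Perimeter = 2 * (length + width)
Perimeter = 2 * (10 + 15)
Perimeter = 2 * 25
Perimeter = 50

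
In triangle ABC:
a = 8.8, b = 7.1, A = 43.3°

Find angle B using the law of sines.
sin(B)/b = sin(A)/a
sin(B) = b·sin(A)/a = 7.1·sin(43.3°)/8.8 = 0.553331
B = arcsin(0.553331) = 33.6°  (b ≤ a, so B ≤ A and the acute solution is unique)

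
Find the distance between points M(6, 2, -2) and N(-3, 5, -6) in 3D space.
d = √[(-9)² + (3)² + (-4)²] = √106 = 10.3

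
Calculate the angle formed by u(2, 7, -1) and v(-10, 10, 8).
u·v = 42, |u|² = 54, |v|² = 264
cos θ = 42/√14256 ≈ 0.3518
θ ≈ 69.4°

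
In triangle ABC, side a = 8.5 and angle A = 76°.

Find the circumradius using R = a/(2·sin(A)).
R = a/(2·sin(A)) = 8.5/(2·sin(76°))
R = 8.5/(2·0.970296) = 8.5/1.940591 = 4.38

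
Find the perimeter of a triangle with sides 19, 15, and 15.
Perimeter = sum of all sides
Perimeter = 19 + 15 + 15
Perimeter = 49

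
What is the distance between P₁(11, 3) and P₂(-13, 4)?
Using the distance formula: d = sqrt((x₂-x₁)² + (y₂-y₁)²)
dx = (-13) - 11 = -24
dy = 4 - 3 = 1
d = sqrt((-24)² + 1²) = sqrt(576 + 1) = sqrt(577) = 24.02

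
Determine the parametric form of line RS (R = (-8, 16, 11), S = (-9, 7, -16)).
Direction vector d = S - R = (-1, -9, -27)
x = -8 - t, y = 16 - 9t, z = 11 - 27t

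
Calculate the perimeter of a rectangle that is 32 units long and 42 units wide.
Perimeter = 2 * (length + width)
Perimeter = 2 * (32 + 42)
Perimeter = 2 * 74
Perimeter = 148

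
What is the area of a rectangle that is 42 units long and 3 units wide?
Area = length * width
Area = 42 * 3
Area = 126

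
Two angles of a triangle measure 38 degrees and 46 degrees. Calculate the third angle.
Sum of angles in a triangle = 180 degrees
Third angle = 180 - 38 - 46
Third angle = 96 degrees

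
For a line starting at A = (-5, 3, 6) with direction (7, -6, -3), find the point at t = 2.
P(2) = (-5 + 7(2), 3 + (-6)(2), 6 + (-3)(2)) = (9, -9, 0)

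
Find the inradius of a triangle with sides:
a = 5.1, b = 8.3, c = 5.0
s = (a+b+c)/2 = (5.1+8.3+5.0)/2 = 9.2
Area = √(s(s-a)(s-b)(s-c)) = √(9.2·4.1·0.9·4.2) = 11.9408
r = Area/s = 11.9408/9.2 = 1.298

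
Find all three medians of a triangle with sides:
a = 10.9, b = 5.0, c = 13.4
Using m_x = ½√(2y² + 2z² - x²):
m_a = ½√(2·5.0² + 2·13.4² - 10.9²) = ½√290.31 = 8.519
m_b = ½√(2·10.9² + 2·13.4² - 5.0²) = ½√571.74 = 11.96
m_c = ½√(2·10.9² + 2·5.0² - 13.4²) = ½√108.06 = 5.198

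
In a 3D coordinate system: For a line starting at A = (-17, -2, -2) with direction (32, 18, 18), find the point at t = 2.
P(2) = (-17 + 32(2), -2 + 18(2), -2 + 18(2)) = (47, 34, 34)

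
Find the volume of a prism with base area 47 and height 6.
Volume = base area * height
Volume = 47 * 6
Volume = 282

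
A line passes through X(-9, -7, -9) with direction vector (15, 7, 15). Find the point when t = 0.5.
P(0.5) = (-9 + 15(0.5), -7 + 7(0.5), -9 + 15(0.5)) = (-1.5, -3.5, -1.5)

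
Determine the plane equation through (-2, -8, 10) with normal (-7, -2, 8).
d = n·P = (-7)(-2) + (-2)(-8) + (8)(10) = 110
Plane: -7x - 2y + 8z = 110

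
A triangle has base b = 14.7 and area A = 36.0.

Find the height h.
A = ½bh  →  h = 2A/b
h = 2·36.0/14.7 = 4.898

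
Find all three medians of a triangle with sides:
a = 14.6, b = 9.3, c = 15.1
Using m_x = ½√(2y² + 2z² - x²):
m_a = ½√(2·9.3² + 2·15.1² - 14.6²) = ½√415.84 = 10.2
m_b = ½√(2·14.6² + 2·15.1² - 9.3²) = ½√795.85 = 14.11
m_c = ½√(2·14.6² + 2·9.3² - 15.1²) = ½√371.29 = 9.634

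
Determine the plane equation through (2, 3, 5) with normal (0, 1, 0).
d = n·P = (0)(2) + (1)(3) + (0)(5) = 3
Plane: y = 3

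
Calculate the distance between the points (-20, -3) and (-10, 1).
Using the distance formula: d = sqrt((x₂-x₁)² + (y₂-y₁)²)
dx = (-10) - (-20) = 10
dy = 1 - (-3) = 4
d = sqrt(10² + 4²) = sqrt(100 + 16) = sqrt(116) = 10.77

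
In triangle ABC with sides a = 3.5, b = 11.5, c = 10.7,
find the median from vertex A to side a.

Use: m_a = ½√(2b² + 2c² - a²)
m_a = ½√(2·11.5² + 2·10.7² - 3.5²)
m_a = ½√(264.5 + 228.98 - 12.25) = ½√481.23 = 10.97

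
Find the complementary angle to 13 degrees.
Complementary angles sum to 90 degrees.
Other angle = 90 - 13
Other angle = 77 degrees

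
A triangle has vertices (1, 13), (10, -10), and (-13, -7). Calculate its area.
Using the coordinate formula: Area = (1/2)|x₁(y₂-y₃) + x₂(y₃-y₁) + x₃(y₁-y₂)|
Area = (1/2)|1((-10)-(-7)) + 10((-7)-13) + (-13)(13-(-10))|
Area = (1/2)|1*(-3) + 10*(-20) + (-13)*23|
Area = (1/2)|(-3) + (-200) + (-299)|
Area = (1/2)*502 = 251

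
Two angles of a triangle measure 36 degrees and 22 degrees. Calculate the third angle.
Sum of angles in a triangle = 180 degrees
Third angle = 180 - 36 - 22
Third angle = 122 degrees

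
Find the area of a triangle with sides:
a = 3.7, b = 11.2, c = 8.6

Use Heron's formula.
s = (a+b+c)/2 = (3.7+11.2+8.6)/2 = 11.75
A = √(s(s-a)(s-b)(s-c)) = √(11.75·8.05·0.55·3.15)
A = √163.873 = 12.8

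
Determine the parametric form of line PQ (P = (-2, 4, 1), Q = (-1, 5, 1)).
Direction vector d = Q - P = (1, 1, 0)
x = -2 + t, y = 4 + t, z = 1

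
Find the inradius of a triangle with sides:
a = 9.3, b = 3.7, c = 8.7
s = (a+b+c)/2 = (9.3+3.7+8.7)/2 = 10.85
Area = √(s(s-a)(s-b)(s-c)) = √(10.85·1.55·7.15·2.15) = 16.0788
r = Area/s = 16.0788/10.85 = 1.482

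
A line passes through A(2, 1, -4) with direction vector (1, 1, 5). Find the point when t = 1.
P(1) = (2 + 1(1), 1 + 1(1), -4 + 5(1)) = (3, 2, 1)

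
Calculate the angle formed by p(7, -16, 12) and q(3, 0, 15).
p·q = 201, |p|² = 449, |q|² = 234
cos θ = 201/√105066 ≈ 0.6201
θ ≈ 51.68°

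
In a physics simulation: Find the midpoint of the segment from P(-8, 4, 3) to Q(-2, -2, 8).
Midpoint = ((-8-2)/2, (4-2)/2, (3+8)/2) = (-5, 1, 5.5)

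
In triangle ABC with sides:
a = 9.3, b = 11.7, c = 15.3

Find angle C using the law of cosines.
cos(C) = (a² + b² - c²)/(2ab)
cos(C) = (9.3² + 11.7² - 15.3²)/(2·9.3·11.7) = -10.71/217.62 = -0.049214
C = arccos(-0.049214) = 92.82°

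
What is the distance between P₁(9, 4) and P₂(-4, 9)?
Using the distance formula: d = sqrt((x₂-x₁)² + (y₂-y₁)²)
dx = (-4) - 9 = -13
dy = 9 - 4 = 5
d = sqrt((-13)² + 5²) = sqrt(169 + 25) = sqrt(194) = 13.93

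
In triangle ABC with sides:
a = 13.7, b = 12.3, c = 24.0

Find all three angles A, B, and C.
By the law of cosines:
cos(A) = (b² + c² - a²)/(2bc) = 0.913957  →  A = 23.94°
cos(B) = (a² + c² - b²)/(2ac) = 0.931265  →  B = 21.37°
cos(C) = (a² + b² - c²)/(2ab) = -0.703282  →  C = 134.7°
Check: A + B + C = 180.0° ✓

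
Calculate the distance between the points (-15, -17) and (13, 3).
Using the distance formula: d = sqrt((x₂-x₁)² + (y₂-y₁)²)
dx = 13 - (-15) = 28
dy = 3 - (-17) = 20
d = sqrt(28² + 20²) = sqrt(784 + 400) = sqrt(1184) = 34.41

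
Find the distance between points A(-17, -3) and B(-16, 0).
Using the distance formula: d = sqrt((x₂-x₁)² + (y₂-y₁)²)
dx = (-16) - (-17) = 1
dy = 0 - (-3) = 3
d = sqrt(1² + 3²) = sqrt(1 + 9) = sqrt(10) = 3.16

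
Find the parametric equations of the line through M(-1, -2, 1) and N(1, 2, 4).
Direction vector d = N - M = (2, 4, 3)
x = -1 + 2t, y = -2 + 4t, z = 1 + 3t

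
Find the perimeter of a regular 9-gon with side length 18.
Perimeter = number of sides * side length
Perimeter = 9 * 18
Perimeter = 162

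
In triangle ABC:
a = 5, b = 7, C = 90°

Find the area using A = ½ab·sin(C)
A = ½·5·7·sin(90°) = ½·35·1.000000 = 17.5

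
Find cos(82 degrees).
cos(82 degrees) = 0.1392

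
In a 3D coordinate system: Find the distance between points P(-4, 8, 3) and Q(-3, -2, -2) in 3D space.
d = √[(1)² + (-10)² + (-5)²] = √126 = 11.22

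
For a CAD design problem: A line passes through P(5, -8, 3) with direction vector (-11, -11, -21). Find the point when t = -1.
P(-1) = (5 + (-11)(-1), -8 + (-11)(-1), 3 + (-21)(-1)) = (16, 3, 24)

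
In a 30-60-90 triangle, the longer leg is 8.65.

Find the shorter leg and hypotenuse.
In a 30-60-90 triangle, sides are in ratio 1 : √3 : 2.
Long leg = short leg·√3  →  short leg = 8.65/√3 = 4.994
Hypotenuse = 2·(short leg) = 2·8.65/√3 = 9.988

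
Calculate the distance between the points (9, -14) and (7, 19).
Using the distance formula: d = sqrt((x₂-x₁)² + (y₂-y₁)²)
dx = 7 - 9 = -2
dy = 19 - (-14) = 33
d = sqrt((-2)² + 33²) = sqrt(4 + 1089) = sqrt(1093) = 33.06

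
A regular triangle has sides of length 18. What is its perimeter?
Perimeter = number of sides * side length
Perimeter = 3 * 18
Perimeter = 54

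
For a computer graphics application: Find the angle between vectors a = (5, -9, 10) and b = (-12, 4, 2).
a·b = -76, |a|² = 206, |b|² = 164
cos θ = -76/√33784 ≈ -0.4135
θ ≈ 114.4°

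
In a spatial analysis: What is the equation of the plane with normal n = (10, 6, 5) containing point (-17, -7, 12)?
d = n·P = (10)(-17) + (6)(-7) + (5)(12) = -152
Plane: 10x + 6y + 5z = -152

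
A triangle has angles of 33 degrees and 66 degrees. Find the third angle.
Sum of angles in a triangle = 180 degrees
Third angle = 180 - 33 - 66
Third angle = 81 degrees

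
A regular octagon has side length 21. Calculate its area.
For a regular 8-gon with side length s = 21:
Apothem a = s / (2*tan(pi/8)) = 21 / (2*tan(pi/8)) ≈ 25.34924
Perimeter P = 8 * 21 = 168
Area = (1/2) * P * a = (1/2) * 168 * 25.34924 = 2129.34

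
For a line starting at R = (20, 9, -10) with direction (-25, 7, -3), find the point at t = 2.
P(2) = (20 + (-25)(2), 9 + 7(2), -10 + (-3)(2)) = (-30, 23, -16)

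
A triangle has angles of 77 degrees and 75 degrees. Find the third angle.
Sum of angles in a triangle = 180 degrees
Third angle = 180 - 77 - 75
Third angle = 28 degrees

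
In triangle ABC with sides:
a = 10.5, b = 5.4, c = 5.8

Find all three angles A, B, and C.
By the law of cosines:
cos(A) = (b² + c² - a²)/(2bc) = -0.757503  →  A = 139.2°
cos(B) = (a² + c² - b²)/(2ac) = 0.941954  →  B = 19.62°
cos(C) = (a² + b² - c²)/(2ab) = 0.932716  →  C = 21.14°
Check: A + B + C = 180.0° ✓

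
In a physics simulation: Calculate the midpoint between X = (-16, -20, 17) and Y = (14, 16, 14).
Midpoint = ((-16+14)/2, (-20+16)/2, (17+14)/2) = (-1, -2, 15.5)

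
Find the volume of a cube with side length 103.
Volume = s³
Volume = 103³
Volume = 1092727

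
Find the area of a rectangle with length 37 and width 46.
Area = length * width
Area = 37 * 46
Area = 1702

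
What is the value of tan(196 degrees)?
tan(196 degrees) = 0.2867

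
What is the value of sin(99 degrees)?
sin(99 degrees) = 0.9877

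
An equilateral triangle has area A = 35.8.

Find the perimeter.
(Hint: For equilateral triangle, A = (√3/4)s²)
A = (√3/4)s²  →  s² = 4A/√3 = 4·35.8/√3 = 82.6766
s = 9.09267
Perimeter = 3s = 27.28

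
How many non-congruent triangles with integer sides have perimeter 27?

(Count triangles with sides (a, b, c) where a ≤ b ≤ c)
With a ≤ b ≤ c and a + b + c = 27, the triangle inequality a + b > c gives c < 27/2, so c ≤ 13.
Iterate a from 1 to ⌊p/3⌋ = 9; for each a, b ranges from a to ⌊(p−a)/2⌋ with c = p − a − b, keeping only c ≥ b.
Triples: (1, 13, 13), (2, 12, 13), (3, 11, 13), …
Count = 19 triangles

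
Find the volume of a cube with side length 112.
Volume = s³
Volume = 112³
Volume = 1404928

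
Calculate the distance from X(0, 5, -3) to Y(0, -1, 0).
d = √[(0)² + (-6)² + (3)²] = √45 = 6.708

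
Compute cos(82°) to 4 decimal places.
cos(82 degrees) = 0.1392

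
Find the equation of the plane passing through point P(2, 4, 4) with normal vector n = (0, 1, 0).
d = n·P = (0)(2) + (1)(4) + (0)(4) = 4
Plane: y = 4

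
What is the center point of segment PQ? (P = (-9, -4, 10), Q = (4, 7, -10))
Midpoint = ((-9+4)/2, (-4+7)/2, (10-10)/2) = (-2.5, 1.5, 0)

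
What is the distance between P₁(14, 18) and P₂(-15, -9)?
Using the distance formula: d = sqrt((x₂-x₁)² + (y₂-y₁)²)
dx = (-15) - 14 = -29
dy = (-9) - 18 = -27
d = sqrt((-29)² + (-27)²) = sqrt(841 + 729) = sqrt(1570) = 39.62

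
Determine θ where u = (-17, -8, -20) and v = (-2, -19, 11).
u·v = -34, |u|² = 753, |v|² = 486
cos θ = -34/√365958 ≈ -0.0562
θ ≈ 93.22°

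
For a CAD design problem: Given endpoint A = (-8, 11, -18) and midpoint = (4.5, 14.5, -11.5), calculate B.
B = (2×4.5 - (-8), 2×14.5 - 11, 2×(-11.5) - (-18)) = (17, 18, -5)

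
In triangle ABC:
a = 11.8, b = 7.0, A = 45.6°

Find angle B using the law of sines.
sin(B)/b = sin(A)/a
sin(B) = b·sin(A)/a = 7.0·sin(45.6°)/11.8 = 0.423840
B = arcsin(0.423840) = 25.08°  (b ≤ a, so B ≤ A and the acute solution is unique)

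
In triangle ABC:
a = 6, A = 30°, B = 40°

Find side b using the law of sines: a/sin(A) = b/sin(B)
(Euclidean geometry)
b = a·sin(B)/sin(A) = 6·sin(40°)/sin(30°)
b = 6·0.642788/0.500000 = 7.713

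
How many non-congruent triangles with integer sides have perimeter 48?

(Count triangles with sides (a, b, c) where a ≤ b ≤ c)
With a ≤ b ≤ c and a + b + c = 48, the triangle inequality a + b > c gives c < 48/2, so c ≤ 23.
Iterate a from 1 to ⌊p/3⌋ = 16; for each a, b ranges from a to ⌊(p−a)/2⌋ with c = p − a − b, keeping only c ≥ b.
Triples: (2, 23, 23), (3, 22, 23), (4, 21, 23), …
Count = 48 triangles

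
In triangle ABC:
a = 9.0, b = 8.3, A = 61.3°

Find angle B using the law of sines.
sin(B)/b = sin(A)/a
sin(B) = b·sin(A)/a = 8.3·sin(61.3°)/9.0 = 0.808924
B = arcsin(0.808924) = 53.99°  (b ≤ a, so B ≤ A and the acute solution is unique)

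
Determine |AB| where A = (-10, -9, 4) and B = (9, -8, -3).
d = √[(19)² + (1)² + (-7)²] = √411 = 20.27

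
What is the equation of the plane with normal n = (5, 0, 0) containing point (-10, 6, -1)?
d = n·P = (5)(-10) + (0)(6) + (0)(-1) = -50
Plane: 5x = -50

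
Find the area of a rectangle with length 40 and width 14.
Area = length * width
Area = 40 * 14
Area = 560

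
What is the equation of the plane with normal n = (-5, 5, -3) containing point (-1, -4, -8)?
d = n·P = (-5)(-1) + (5)(-4) + (-3)(-8) = 9
Plane: -5x + 5y - 3z = 9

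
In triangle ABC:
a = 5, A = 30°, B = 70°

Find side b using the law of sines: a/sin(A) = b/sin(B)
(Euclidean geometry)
b = a·sin(B)/sin(A) = 5·sin(70°)/sin(30°)
b = 5·0.939693/0.500000 = 9.397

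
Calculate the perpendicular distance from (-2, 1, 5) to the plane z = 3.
d = |0(-2) + 0(1) + 1(5) - (3)| / √(0² + 0² + 1²) = 2/√1 = 2.0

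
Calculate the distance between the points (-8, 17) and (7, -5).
Using the distance formula: d = sqrt((x₂-x₁)² + (y₂-y₁)²)
dx = 7 - (-8) = 15
dy = (-5) - 17 = -22
d = sqrt(15² + (-22)²) = sqrt(225 + 484) = sqrt(709) = 26.63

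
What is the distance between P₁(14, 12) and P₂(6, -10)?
Using the distance formula: d = sqrt((x₂-x₁)² + (y₂-y₁)²)
dx = 6 - 14 = -8
dy = (-10) - 12 = -22
d = sqrt((-8)² + (-22)²) = sqrt(64 + 484) = sqrt(548) = 23.41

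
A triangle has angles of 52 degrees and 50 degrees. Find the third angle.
Sum of angles in a triangle = 180 degrees
Third angle = 180 - 52 - 50
Third angle = 78 degrees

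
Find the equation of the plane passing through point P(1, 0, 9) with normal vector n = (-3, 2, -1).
d = n·P = (-3)(1) + (2)(0) + (-1)(9) = -12
Plane: -3x + 2y - z = -12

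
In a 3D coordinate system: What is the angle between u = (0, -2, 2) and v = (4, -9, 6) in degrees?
u·v = 30, |u|² = 8, |v|² = 133
cos θ = 30/√1064 ≈ 0.9197
θ ≈ 23.12°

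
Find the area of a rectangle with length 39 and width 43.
Area = length * width
Area = 39 * 43
Area = 1677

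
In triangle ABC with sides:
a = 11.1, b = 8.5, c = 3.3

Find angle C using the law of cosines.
cos(C) = (a² + b² - c²)/(2ab)
cos(C) = (11.1² + 8.5² - 3.3²)/(2·11.1·8.5) = 184.57/188.7 = 0.978113
C = arccos(0.978113) = 12.01°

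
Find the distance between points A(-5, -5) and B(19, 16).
Using the distance formula: d = sqrt((x₂-x₁)² + (y₂-y₁)²)
dx = 19 - (-5) = 24
dy = 16 - (-5) = 21
d = sqrt(24² + 21²) = sqrt(576 + 441) = sqrt(1017) = 31.89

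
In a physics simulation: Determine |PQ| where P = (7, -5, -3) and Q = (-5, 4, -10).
d = √[(-12)² + (9)² + (-7)²] = √274 = 16.55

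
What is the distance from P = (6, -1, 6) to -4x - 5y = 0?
d = |(-4)(6) + (-5)(-1) + 0(6) - (0)| / √((-4)² + (-5)² + 0²) = 19/√41 = 2.967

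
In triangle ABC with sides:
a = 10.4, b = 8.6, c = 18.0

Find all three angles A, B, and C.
By the law of cosines:
cos(A) = (b² + c² - a²)/(2bc) = 0.936047  →  A = 20.6°
cos(B) = (a² + c² - b²)/(2ac) = 0.956731  →  B = 16.92°
cos(C) = (a² + b² - c²)/(2ab) = -0.793157  →  C = 142.5°
Check: A + B + C = 180.0° ✓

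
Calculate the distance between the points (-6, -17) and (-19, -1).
Using the distance formula: d = sqrt((x₂-x₁)² + (y₂-y₁)²)
dx = (-19) - (-6) = -13
dy = (-1) - (-17) = 16
d = sqrt((-13)² + 16²) = sqrt(169 + 256) = sqrt(425) = 20.62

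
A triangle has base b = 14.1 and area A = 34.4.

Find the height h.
A = ½bh  →  h = 2A/b
h = 2·34.4/14.1 = 4.879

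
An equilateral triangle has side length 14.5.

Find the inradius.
For an equilateral triangle, r = s/(2√3) where s is the side.
r = 14.5/(2√3) = 14.5/3.464102 = 4.186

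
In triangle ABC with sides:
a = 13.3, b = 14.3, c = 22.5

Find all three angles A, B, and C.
By the law of cosines:
cos(A) = (b² + c² - a²)/(2bc) = 0.829604  →  A = 33.94°
cos(B) = (a² + c² - b²)/(2ac) = 0.799749  →  B = 36.89°
cos(C) = (a² + b² - c²)/(2ab) = -0.328277  →  C = 109.2°
Check: A + B + C = 180.0° ✓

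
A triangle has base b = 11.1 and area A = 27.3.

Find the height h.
A = ½bh  →  h = 2A/b
h = 2·27.3/11.1 = 4.919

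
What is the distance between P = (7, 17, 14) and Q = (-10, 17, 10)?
d = √[(-17)² + (0)² + (-4)²] = √305 = 17.46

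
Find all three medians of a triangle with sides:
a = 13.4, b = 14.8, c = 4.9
Using m_x = ½√(2y² + 2z² - x²):
m_a = ½√(2·14.8² + 2·4.9² - 13.4²) = ½√306.54 = 8.754
m_b = ½√(2·13.4² + 2·4.9² - 14.8²) = ½√188.1 = 6.857
m_c = ½√(2·13.4² + 2·14.8² - 4.9²) = ½√773.19 = 13.9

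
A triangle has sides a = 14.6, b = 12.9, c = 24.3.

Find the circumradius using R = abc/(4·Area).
s = (a+b+c)/2 = 25.9
Area = √(s(s-a)(s-b)(s-c)) = √(25.9·11.3·13·1.6) = 78.0227
R = abc/(4·Area) = (14.6·12.9·24.3)/(4·78.0227) = 4576.662/312.0908 = 14.66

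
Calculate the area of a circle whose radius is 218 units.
Area = pi * r²
Area = pi * 218²
Area = pi * 47524
Area = 149301.05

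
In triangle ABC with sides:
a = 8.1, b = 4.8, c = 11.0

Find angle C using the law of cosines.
cos(C) = (a² + b² - c²)/(2ab)
cos(C) = (8.1² + 4.8² - 11.0²)/(2·8.1·4.8) = -32.35/77.76 = -0.416024
C = arccos(-0.416024) = 114.6°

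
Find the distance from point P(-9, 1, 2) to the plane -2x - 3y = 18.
d = |(-2)(-9) + (-3)(1) + 0(2) - (18)| / √((-2)² + (-3)² + 0²) = 3/√13 = 0.8321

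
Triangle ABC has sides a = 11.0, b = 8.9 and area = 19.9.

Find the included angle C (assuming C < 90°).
Area = ½ab·sin(C)  →  sin(C) = 2·Area/(ab)
sin(C) = 2·19.9/(11.0·8.9) = 0.406537
C = arcsin(0.406537) = 23.99°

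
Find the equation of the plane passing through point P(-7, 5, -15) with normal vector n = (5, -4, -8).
d = n·P = (5)(-7) + (-4)(5) + (-8)(-15) = 65
Plane: 5x - 4y - 8z = 65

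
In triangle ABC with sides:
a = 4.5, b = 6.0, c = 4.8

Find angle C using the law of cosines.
cos(C) = (a² + b² - c²)/(2ab)
cos(C) = (4.5² + 6.0² - 4.8²)/(2·4.5·6.0) = 33.21/54 = 0.615000
C = arccos(0.615000) = 52.05°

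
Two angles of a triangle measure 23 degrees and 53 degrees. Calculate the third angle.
Sum of angles in a triangle = 180 degrees
Third angle = 180 - 23 - 53
Third angle = 104 degrees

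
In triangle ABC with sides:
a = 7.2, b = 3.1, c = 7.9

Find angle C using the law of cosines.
cos(C) = (a² + b² - c²)/(2ab)
cos(C) = (7.2² + 3.1² - 7.9²)/(2·7.2·3.1) = -0.96/44.64 = -0.021505
C = arccos(-0.021505) = 91.23°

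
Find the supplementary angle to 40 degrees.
Supplementary angles sum to 180 degrees.
Other angle = 180 - 40
Other angle = 140 degrees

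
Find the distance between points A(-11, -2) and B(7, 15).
Using the distance formula: d = sqrt((x₂-x₁)² + (y₂-y₁)²)
dx = 7 - (-11) = 18
dy = 15 - (-2) = 17
d = sqrt(18² + 17²) = sqrt(324 + 289) = sqrt(613) = 24.76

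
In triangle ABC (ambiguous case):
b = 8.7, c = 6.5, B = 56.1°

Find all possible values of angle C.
sin(C)/c = sin(B)/b  →  sin(C) = c·sin(B)/b = 6.5·sin(56.1°)/8.7 = 0.620124
C₁ = arcsin(0.620124) = 38.33°,  C₂ = 180° - C₁ = 141.67°
Check C₂: A = 180° - 56.1° - 141.67° = -17.77° ≤ 0, rejected
C = 38.33° (one solution)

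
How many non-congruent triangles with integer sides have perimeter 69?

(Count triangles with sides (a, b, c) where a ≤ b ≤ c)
With a ≤ b ≤ c and a + b + c = 69, the triangle inequality a + b > c gives c < 69/2, so c ≤ 34.
Iterate a from 1 to ⌊p/3⌋ = 23; for each a, b ranges from a to ⌊(p−a)/2⌋ with c = p − a − b, keeping only c ≥ b.
Triples: (1, 34, 34), (2, 33, 34), (3, 32, 34), …
Count = 108 triangles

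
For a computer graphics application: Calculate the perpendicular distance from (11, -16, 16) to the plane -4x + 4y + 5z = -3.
d = |(-4)(11) + 4(-16) + 5(16) - (-3)| / √((-4)² + 4² + 5²) = 25/√57 = 3.311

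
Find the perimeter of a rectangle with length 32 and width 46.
Perimeter = 2 * (length + width)
Perimeter = 2 * (32 + 46)
Perimeter = 2 * 78
Perimeter = 156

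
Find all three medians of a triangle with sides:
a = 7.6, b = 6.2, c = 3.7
Using m_x = ½√(2y² + 2z² - x²):
m_a = ½√(2·6.2² + 2·3.7² - 7.6²) = ½√46.5 = 3.41
m_b = ½√(2·7.6² + 2·3.7² - 6.2²) = ½√104.46 = 5.11
m_c = ½√(2·7.6² + 2·6.2² - 3.7²) = ½√178.71 = 6.684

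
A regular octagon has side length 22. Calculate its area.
For a regular 8-gon with side length s = 22:
Apothem a = s / (2*tan(pi/8)) = 22 / (2*tan(pi/8)) ≈ 26.55635
Perimeter P = 8 * 22 = 176
Area = (1/2) * P * a = (1/2) * 176 * 26.55635 = 2336.96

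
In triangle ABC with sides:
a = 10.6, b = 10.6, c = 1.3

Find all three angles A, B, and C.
By the law of cosines:
cos(A) = (b² + c² - a²)/(2bc) = 0.061321  →  A = 86.48°
cos(B) = (a² + c² - b²)/(2ac) = 0.061321  →  B = 86.48°
cos(C) = (a² + b² - c²)/(2ab) = 0.992480  →  C = 7.031°
Check: A + B + C = 180.0° ✓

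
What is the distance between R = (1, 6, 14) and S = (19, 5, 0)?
d = √[(18)² + (-1)² + (-14)²] = √521 = 22.83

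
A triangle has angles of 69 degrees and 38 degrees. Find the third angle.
Sum of angles in a triangle = 180 degrees
Third angle = 180 - 69 - 38
Third angle = 73 degrees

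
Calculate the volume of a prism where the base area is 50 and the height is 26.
Volume = base area * height
Volume = 50 * 26
Volume = 1300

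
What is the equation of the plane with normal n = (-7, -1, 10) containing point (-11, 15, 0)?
d = n·P = (-7)(-11) + (-1)(15) + (10)(0) = 62
Plane: -7x - y + 10z = 62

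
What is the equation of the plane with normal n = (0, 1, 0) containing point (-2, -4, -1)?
d = n·P = (0)(-2) + (1)(-4) + (0)(-1) = -4
Plane: y = -4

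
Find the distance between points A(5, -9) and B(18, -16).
Using the distance formula: d = sqrt((x₂-x₁)² + (y₂-y₁)²)
dx = 18 - 5 = 13
dy = (-16) - (-9) = -7
d = sqrt(13² + (-7)²) = sqrt(169 + 49) = sqrt(218) = 14.76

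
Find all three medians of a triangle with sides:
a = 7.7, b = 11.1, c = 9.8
Using m_x = ½√(2y² + 2z² - x²):
m_a = ½√(2·11.1² + 2·9.8² - 7.7²) = ½√379.21 = 9.737
m_b = ½√(2·7.7² + 2·9.8² - 11.1²) = ½√187.45 = 6.846
m_c = ½√(2·7.7² + 2·11.1² - 9.8²) = ½√268.96 = 8.2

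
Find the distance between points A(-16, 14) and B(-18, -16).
Using the distance formula: d = sqrt((x₂-x₁)² + (y₂-y₁)²)
dx = (-18) - (-16) = -2
dy = (-16) - 14 = -30
d = sqrt((-2)² + (-30)²) = sqrt(4 + 900) = sqrt(904) = 30.07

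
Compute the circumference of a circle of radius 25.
Circumference = 2 * pi * r
Circumference = 2 * pi * 25
Circumference = 157.08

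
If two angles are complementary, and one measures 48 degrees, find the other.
Complementary angles sum to 90 degrees.
Other angle = 90 - 48
Other angle = 42 degrees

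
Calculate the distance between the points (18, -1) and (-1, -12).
Using the distance formula: d = sqrt((x₂-x₁)² + (y₂-y₁)²)
dx = (-1) - 18 = -19
dy = (-12) - (-1) = -11
d = sqrt((-19)² + (-11)²) = sqrt(361 + 121) = sqrt(482) = 21.95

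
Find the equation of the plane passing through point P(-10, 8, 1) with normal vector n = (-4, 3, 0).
d = n·P = (-4)(-10) + (3)(8) + (0)(1) = 64
Plane: -4x + 3y = 64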